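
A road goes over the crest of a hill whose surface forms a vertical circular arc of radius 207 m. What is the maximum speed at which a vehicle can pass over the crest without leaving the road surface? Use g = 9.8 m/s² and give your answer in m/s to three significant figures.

At the crest the centre of the circle is below the vehicle, so the net downward (centripetal) force is mg − N = mv²/r.
The vehicle leaves the road when N → 0, giving v_max = √(g r) = √(9.8 × 207) = 45.04 m/s.

45.0 m/s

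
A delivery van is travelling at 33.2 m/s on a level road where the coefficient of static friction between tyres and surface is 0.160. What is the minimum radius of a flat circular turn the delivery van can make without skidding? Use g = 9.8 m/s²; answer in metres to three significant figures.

At the limit, μ_s m g = m v²/r, so r_min = v²/(μ_s g) = (33.2)²/(0.160 × 9.8) = 1102/1.568 = 703.0 m.

703 m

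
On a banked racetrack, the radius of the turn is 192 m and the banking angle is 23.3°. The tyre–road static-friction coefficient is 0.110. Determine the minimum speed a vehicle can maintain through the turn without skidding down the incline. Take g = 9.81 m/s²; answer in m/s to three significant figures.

At the minimum speed, friction acts up the slope at its limiting value f = μN. Radially (horizontal, toward centre): N sinθ − μN cosθ = mv²/r. Vertically: N cosθ + μN sinθ = mg.
Dividing: v² = r g (sinθ − μcosθ)/(cosθ + μsinθ).
sinθ − μcosθ = 0.3955 − 0.110×0.9184 = 0.2945; cosθ + μsinθ = 0.9184 + 0.110×0.3955 = 0.9620.
v² = 192 × 9.81 × 0.2945/0.9620 = 576.7 m²/s², so v = 24.01 m/s.

24.0 m/s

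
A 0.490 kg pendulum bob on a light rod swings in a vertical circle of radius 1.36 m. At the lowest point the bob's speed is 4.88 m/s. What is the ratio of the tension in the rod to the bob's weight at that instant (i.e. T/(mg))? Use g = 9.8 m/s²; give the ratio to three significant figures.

2.79

At the bottom, T − mg = mv²/r, so T = m(v²/r + g) and T/(mg) = v²/(rg) + 1 = (4.88)²/(1.36 × 9.8) + 1 = 1.787 + 1 = 2.787.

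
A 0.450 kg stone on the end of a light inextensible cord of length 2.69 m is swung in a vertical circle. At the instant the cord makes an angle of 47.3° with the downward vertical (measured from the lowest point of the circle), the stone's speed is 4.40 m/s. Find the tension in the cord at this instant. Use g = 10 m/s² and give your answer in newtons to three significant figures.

Take the radial direction toward the centre of the circle as positive. The component of the weight along the string toward the centre is −mg cos φ (φ measured from the bottom), so Newton's second law along the string gives T − mg cos φ = m v²/r.
cos 47.3° = 0.6782, so T = m(v²/r + g cos φ) = 0.450 × ((4.40)²/2.69 + 10.0 × 0.6782) = 0.450 × (7.197 + (6.782)) = 0.450 × 13.98 = 6.290 N.

6.29 N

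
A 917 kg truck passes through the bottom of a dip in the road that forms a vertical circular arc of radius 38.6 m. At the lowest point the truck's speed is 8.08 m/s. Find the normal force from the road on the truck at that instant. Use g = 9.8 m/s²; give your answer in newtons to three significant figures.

10500 N

At the lowest point, N points up (toward the centre) and the weight mg points down (away from the centre), so the net inward force is N − mg = mv²/r.
N = m(v²/r + g) = 917 × ((8.08)²/38.6 + 9.8) = 917 × (1.691 + 9.8) = 917 × 11.49 = 10540 N.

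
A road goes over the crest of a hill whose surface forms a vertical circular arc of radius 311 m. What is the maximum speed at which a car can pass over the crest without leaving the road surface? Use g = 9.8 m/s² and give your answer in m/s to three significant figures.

55.2 m/s

At the crest the centre of the circle is below the car, so the net downward (centripetal) force is mg − N = mv²/r.
The car leaves the road when N → 0, giving v_max = √(g r) = √(9.8 × 311) = 55.21 m/s.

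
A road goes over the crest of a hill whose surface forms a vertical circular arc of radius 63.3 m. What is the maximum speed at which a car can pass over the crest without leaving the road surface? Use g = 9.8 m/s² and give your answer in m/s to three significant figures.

24.9 m/s

At the crest the centre of the circle is below the car, so the net downward (centripetal) force is mg − N = mv²/r.
The car leaves the road when N → 0, giving v_max = √(g r) = √(9.8 × 63.3) = 24.91 m/s.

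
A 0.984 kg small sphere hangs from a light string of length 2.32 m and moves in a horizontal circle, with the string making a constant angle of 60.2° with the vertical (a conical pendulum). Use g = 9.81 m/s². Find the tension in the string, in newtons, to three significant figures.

19.4 N

Vertically the bob has no acceleration, so T cosθ = mg.
T = mg/cosθ = 0.984 × 9.81 / cos 60.2° = 9.653/0.4970 = 19.42 N.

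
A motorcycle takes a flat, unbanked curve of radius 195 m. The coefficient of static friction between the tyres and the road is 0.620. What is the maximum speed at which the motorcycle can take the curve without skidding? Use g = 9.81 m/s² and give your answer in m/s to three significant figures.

On a flat curve, static friction is the only horizontal force, so it must supply the full centripetal force: μ_s m g = m v²/r.
Mass cancels: v_max = √(μ_s g r) = √(0.620 × 9.81 × 195) = √1186 = 34.44 m/s.

34.4 m/s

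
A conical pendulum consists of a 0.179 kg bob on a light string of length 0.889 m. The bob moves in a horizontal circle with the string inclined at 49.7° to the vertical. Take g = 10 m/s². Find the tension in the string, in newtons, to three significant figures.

Vertically the bob has no acceleration, so T cosθ = mg.
T = mg/cosθ = 0.179 × 10.0 / cos 49.7° = 1.790/0.6468 = 2.768 N.

2.77 N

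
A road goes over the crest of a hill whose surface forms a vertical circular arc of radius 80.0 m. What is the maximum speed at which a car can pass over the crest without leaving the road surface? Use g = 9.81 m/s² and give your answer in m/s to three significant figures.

At the crest the centre of the circle is below the car, so the net downward (centripetal) force is mg − N = mv²/r.
The car leaves the road when N → 0, giving v_max = √(g r) = √(9.81 × 80.0) = 28.01 m/s.

28.0 m/s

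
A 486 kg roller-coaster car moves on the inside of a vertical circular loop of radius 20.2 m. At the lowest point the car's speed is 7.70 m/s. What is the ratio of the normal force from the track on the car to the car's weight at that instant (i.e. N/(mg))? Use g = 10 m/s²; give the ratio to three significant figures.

1.29

At the bottom, N − mg = mv²/r, so N = m(v²/r + g) and N/(mg) = v²/(rg) + 1 = (7.70)²/(20.2 × 10.0) + 1 = 0.2935 + 1 = 1.294.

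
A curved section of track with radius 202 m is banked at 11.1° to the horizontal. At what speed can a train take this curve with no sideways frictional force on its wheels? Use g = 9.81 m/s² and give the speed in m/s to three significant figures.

19.7 m/s

On a frictionless banked curve, N sinθ = mv²/r and N cosθ = mg, so tanθ = v²/(rg).
v = √(r g tanθ) = √(202 × 9.81 × tan 11.1°) = √(202 × 9.81 × 0.1962) = √388.8 = 19.72 m/s.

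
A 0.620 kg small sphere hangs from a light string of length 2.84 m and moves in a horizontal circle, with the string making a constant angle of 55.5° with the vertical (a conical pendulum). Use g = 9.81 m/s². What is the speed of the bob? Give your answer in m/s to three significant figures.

The radius of the circle is r = L sinθ = 2.84 × sin 55.5° = 2.341 m.
Horizontally T sinθ = mv²/r and vertically T cosθ = mg, so tanθ = v²/(rg).
v = √(r g tanθ) = √(2.341 × 9.81 × 1.455) = √33.41 = 5.780 m/s.

5.78 m/s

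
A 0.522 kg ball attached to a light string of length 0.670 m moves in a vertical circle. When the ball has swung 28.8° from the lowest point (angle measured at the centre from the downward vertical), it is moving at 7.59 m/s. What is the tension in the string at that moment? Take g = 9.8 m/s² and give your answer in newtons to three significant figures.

49.4 N

Take the radial direction toward the centre of the circle as positive. The component of the weight along the string toward the centre is −mg cos φ (φ measured from the bottom), so Newton's second law along the string gives T − mg cos φ = m v²/r.
cos 28.8° = 0.8763, so T = m(v²/r + g cos φ) = 0.522 × ((7.59)²/0.670 + 9.8 × 0.8763) = 0.522 × (85.98 + (8.588)) = 0.522 × 94.57 = 49.37 N.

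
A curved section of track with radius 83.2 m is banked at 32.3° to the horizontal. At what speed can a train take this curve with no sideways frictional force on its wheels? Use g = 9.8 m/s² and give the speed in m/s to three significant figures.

On a frictionless banked curve, N sinθ = mv²/r and N cosθ = mg, so tanθ = v²/(rg).
v = √(r g tanθ) = √(83.2 × 9.8 × tan 32.3°) = √(83.2 × 9.8 × 0.6322) = √515.4 = 22.70 m/s.

22.7 m/s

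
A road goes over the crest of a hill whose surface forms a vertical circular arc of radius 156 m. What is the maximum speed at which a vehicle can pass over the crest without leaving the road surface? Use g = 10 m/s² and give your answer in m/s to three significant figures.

At the crest the centre of the circle is below the vehicle, so the net downward (centripetal) force is mg − N = mv²/r.
The vehicle leaves the road when N → 0, giving v_max = √(g r) = √(10.0 × 156) = 39.50 m/s.

39.5 m/s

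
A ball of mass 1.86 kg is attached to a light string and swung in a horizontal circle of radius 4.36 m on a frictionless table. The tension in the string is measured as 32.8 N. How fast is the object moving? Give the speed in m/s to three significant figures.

T = m v²/r ⇒ v = √(T r / m) = √(32.8 × 4.36 / 1.86) = √76.89 = 8.768 m/s.

8.77 m/s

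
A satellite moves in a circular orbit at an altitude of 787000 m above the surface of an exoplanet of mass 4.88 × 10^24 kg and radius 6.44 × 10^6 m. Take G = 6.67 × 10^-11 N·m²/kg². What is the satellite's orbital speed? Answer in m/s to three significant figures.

6710 m/s

Orbital radius r = R + h = 6.44 × 10^6 + 787000 = 7.227 × 10^6 m.
Gravity supplies the centripetal force: G M m / r² = m v² / r, so v = √(GM/r).
v = √(6.67 × 10^-11 × 4.88 × 10^24 / 7.227 × 10^6) = √(4.504 × 10^7) = 6711 m/s.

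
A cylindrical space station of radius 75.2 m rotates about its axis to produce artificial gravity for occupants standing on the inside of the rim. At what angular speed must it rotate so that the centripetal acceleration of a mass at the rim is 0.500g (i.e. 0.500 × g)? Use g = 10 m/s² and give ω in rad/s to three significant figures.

0.258 rad/s

Centripetal acceleration a_c = ω²r. Setting ω²r = 0.500g:
ω = √(0.500g / r) = √(0.500 × 10.0 / 75.2) = √0.06649 = 0.2579 rad/s.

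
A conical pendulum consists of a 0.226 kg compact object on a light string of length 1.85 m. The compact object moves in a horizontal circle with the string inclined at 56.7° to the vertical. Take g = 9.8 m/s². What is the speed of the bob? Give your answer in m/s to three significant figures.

The radius of the circle is r = L sinθ = 1.85 × sin 56.7° = 1.546 m.
Horizontally T sinθ = mv²/r and vertically T cosθ = mg, so tanθ = v²/(rg).
v = √(r g tanθ) = √(1.546 × 9.8 × 1.522) = √23.07 = 4.803 m/s.

4.80 m/s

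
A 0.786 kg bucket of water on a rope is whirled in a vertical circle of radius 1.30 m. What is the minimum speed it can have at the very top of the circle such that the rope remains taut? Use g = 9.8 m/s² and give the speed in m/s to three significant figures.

3.57 m/s

At the top, both weight mg and T point toward the centre: T + mg = mv²/r.
At minimum speed T → 0, so mg = mv_min²/r ⇒ v_min = √(g r) = √(9.8 × 1.30) = 3.569 m/s.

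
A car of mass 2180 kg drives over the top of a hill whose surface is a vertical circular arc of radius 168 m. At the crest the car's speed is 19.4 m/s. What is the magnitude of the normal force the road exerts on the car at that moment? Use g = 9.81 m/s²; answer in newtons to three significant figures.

16500 N

At the crest the centripetal acceleration points downward (toward the centre of the arc), so mg − N = mv²/r.
N = m(g − v²/r) = 2180 × (9.81 − (19.4)²/168) = 2180 × (9.81 − 2.240) = 2180 × 7.570 = 16500 N.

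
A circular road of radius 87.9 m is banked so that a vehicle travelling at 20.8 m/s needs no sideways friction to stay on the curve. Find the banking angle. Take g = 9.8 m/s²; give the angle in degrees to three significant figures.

For a frictionless banked turn: horizontally N sinθ = mv²/r and vertically N cosθ = mg.
Dividing: tanθ = v²/(r g) = (20.8)²/(87.9 × 9.8) = 432.6/861.4 = 0.5022.
θ = arctan(0.5022) = 26.67°.

26.7°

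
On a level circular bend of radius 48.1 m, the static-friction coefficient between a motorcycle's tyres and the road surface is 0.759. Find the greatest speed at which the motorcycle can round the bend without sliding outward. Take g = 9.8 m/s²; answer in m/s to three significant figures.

18.9 m/s

On a flat curve, static friction is the only horizontal force, so it must supply the full centripetal force: μ_s m g = m v²/r.
Mass cancels: v_max = √(μ_s g r) = √(0.759 × 9.8 × 48.1) = √357.8 = 18.92 m/s.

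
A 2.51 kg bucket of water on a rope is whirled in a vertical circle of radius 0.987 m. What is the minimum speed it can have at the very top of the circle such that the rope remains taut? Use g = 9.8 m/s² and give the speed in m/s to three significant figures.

3.11 m/s

At the highest point the centre is directly below, so both the weight and T act inward: T + mg = mv²/r.
At minimum speed T → 0, so mg = mv_min²/r ⇒ v_min = √(g r) = √(9.8 × 0.987) = 3.110 m/s.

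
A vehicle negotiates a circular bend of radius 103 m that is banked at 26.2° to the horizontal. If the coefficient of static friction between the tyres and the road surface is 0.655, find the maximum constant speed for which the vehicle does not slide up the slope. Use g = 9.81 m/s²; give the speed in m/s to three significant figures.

41.4 m/s

At the maximum speed, friction acts down the slope at its limiting value f = μN. Radially (horizontal, toward centre): N sinθ + μN cosθ = mv²/r. Vertically: N cosθ − μN sinθ = mg.
Dividing: v² = r g (sinθ + μcosθ)/(cosθ − μsinθ).
sinθ + μcosθ = 0.4415 + 0.655×0.8973 = 1.029; cosθ − μsinθ = 0.8973 − 0.655×0.4415 = 0.6081.
v² = 103 × 9.81 × 1.029/0.6081 = 1710 m²/s², so v = 41.35 m/s.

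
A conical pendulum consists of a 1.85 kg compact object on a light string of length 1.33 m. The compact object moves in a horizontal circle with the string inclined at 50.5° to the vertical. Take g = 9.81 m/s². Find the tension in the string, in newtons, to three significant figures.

Vertically the bob has no acceleration, so T cosθ = mg.
T = mg/cosθ = 1.85 × 9.81 / cos 50.5° = 18.15/0.6361 = 28.53 N.

28.5 N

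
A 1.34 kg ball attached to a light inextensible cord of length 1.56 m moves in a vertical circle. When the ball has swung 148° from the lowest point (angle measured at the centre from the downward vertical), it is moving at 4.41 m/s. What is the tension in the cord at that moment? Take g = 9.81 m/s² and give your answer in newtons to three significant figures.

Take the radial direction toward the centre of the circle as positive. The component of the weight along the string toward the centre is −mg cos φ (φ measured from the bottom), so Newton's second law along the string gives T − mg cos φ = m v²/r.
cos 148° = -0.8480, so T = m(v²/r + g cos φ) = 1.34 × ((4.41)²/1.56 + 9.81 × -0.8480) = 1.34 × (12.47 + (-8.319)) = 1.34 × 4.147 = 5.557 N.

5.56 N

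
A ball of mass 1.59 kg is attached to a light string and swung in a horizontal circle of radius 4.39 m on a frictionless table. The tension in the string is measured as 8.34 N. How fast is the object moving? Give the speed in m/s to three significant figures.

4.80 m/s

T = m v²/r ⇒ v = √(T r / m) = √(8.34 × 4.39 / 1.59) = √23.03 = 4.799 m/s.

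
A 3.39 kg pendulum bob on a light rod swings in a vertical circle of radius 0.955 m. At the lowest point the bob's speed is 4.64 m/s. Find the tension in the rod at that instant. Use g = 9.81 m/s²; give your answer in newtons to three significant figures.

At the lowest point, T points up (toward the centre) and the weight mg points down (away from the centre), so the net inward force is T − mg = mv²/r.
T = m(v²/r + g) = 3.39 × ((4.64)²/0.955 + 9.81) = 3.39 × (22.54 + 9.81) = 3.39 × 32.35 = 109.7 N.

110 N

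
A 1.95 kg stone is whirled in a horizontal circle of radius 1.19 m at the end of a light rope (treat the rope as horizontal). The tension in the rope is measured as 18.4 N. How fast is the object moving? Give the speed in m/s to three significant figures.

3.35 m/s

T = m v²/r ⇒ v = √(T r / m) = √(18.4 × 1.19 / 1.95) = √11.23 = 3.351 m/s.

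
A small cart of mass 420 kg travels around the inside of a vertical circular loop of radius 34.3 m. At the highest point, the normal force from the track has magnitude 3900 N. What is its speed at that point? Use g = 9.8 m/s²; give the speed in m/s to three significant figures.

At the top, N + mg = mv²/r, so v = √(r(N/m + g)) = √(34.3 × (3900/420 + 9.8)) = √(34.3 × 19.09) = √654.6 = 25.59 m/s.

25.6 m/s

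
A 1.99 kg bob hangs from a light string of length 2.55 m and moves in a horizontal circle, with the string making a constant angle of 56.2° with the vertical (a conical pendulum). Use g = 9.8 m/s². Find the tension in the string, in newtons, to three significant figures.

35.1 N

Vertically the bob has no acceleration, so T cosθ = mg.
T = mg/cosθ = 1.99 × 9.8 / cos 56.2° = 19.50/0.5563 = 35.06 N.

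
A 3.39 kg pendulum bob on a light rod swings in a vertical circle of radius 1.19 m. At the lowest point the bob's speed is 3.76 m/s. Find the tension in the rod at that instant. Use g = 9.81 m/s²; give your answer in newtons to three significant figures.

At the lowest point, T points up (toward the centre) and the weight mg points down (away from the centre), so the net inward force is T − mg = mv²/r.
T = m(v²/r + g) = 3.39 × ((3.76)²/1.19 + 9.81) = 3.39 × (11.88 + 9.81) = 3.39 × 21.69 = 73.53 N.

73.5 N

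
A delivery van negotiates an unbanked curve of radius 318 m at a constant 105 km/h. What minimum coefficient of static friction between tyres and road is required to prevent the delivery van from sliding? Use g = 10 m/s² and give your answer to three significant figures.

v = 105/3.6 = 29.17 m/s.
Friction provides the centripetal force: μ_s m g = m v²/r, so μ_s = v²/(g r) = (29.17)²/(10.0 × 318) = 850.7/3180 = 0.2675.

0.268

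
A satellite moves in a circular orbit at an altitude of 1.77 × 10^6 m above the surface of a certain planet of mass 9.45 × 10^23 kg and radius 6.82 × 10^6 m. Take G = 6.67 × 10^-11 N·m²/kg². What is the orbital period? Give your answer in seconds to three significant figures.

r = R + h = 6.82 × 10^6 + 1.77 × 10^6 = 8.590 × 10^6 m. Gravity provides the centripetal force: G M m / r² = m v² / r ⇒ v = √(GM/r) = 2709 m/s.
T = 2πr/v = 2π × 8.590 × 10^6 / 2709 = 19920 s.

19900 s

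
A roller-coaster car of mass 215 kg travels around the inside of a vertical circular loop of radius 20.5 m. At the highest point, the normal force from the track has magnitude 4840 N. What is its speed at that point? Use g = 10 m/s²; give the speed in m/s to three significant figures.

25.8 m/s

At the top, N + mg = mv²/r, so v = √(r(N/m + g)) = √(20.5 × (4840/215 + 10.0)) = √(20.5 × 32.51) = √666.5 = 25.82 m/s.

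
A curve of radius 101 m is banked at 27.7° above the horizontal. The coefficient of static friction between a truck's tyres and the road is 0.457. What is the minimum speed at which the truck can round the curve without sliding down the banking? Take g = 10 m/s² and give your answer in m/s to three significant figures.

At the minimum speed, friction acts up the slope at its limiting value f = μN. Radially (horizontal, toward centre): N sinθ − μN cosθ = mv²/r. Vertically: N cosθ + μN sinθ = mg.
Dividing: v² = r g (sinθ − μcosθ)/(cosθ + μsinθ).
sinθ − μcosθ = 0.4648 − 0.457×0.8854 = 0.06022; cosθ + μsinθ = 0.8854 + 0.457×0.4648 = 1.098.
v² = 101 × 10.0 × 0.06022/1.098 = 55.40 m²/s², so v = 7.443 m/s.

7.44 m/s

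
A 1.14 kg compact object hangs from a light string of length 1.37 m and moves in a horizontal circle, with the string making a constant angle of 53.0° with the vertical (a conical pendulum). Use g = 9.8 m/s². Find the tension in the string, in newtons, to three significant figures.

Vertically the bob has no acceleration, so T cosθ = mg.
T = mg/cosθ = 1.14 × 9.8 / cos 53.0° = 11.17/0.6018 = 18.56 N.

18.6 N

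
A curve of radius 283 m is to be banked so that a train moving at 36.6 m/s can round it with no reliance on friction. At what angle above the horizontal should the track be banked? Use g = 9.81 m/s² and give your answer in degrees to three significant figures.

25.8°

With no friction, the horizontal component of the normal force provides the centripetal force: N sinθ = mv²/r, while N cosθ = mg vertically.
Dividing: tanθ = v²/(r g) = (36.6)²/(283 × 9.81) = 1340/2776 = 0.4825.
θ = arctan(0.4825) = 25.76°.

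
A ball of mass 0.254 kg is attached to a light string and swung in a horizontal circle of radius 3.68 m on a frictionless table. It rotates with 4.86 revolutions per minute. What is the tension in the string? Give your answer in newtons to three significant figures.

0.242 N

ω = 4.86 rev/min × 2π/60 = 0.5089 rad/s, so v = ωr = 0.5089 × 3.68 = 1.873 m/s.
The tension is the only horizontal force, so it supplies the full centripetal force: T = m v²/r = 0.254 × (1.873)²/3.68 = 0.254 × 3.508/3.68 = 0.2421 N.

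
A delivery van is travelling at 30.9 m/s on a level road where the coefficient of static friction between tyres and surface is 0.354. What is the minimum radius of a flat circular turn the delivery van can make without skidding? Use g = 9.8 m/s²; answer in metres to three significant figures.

At the limit, μ_s m g = m v²/r, so r_min = v²/(μ_s g) = (30.9)²/(0.354 × 9.8) = 954.8/3.469 = 275.2 m.

275 m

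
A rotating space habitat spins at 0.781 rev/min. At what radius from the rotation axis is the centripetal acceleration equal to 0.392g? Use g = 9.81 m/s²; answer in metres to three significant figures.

ω = 0.781 rev/min × 2π/60 = 0.08179 rad/s.
a_c = ω²r = 0.392g ⇒ r = 0.392 × 9.81 / (0.08179)² = 3.846/0.006689 = 574.9 m.

575 m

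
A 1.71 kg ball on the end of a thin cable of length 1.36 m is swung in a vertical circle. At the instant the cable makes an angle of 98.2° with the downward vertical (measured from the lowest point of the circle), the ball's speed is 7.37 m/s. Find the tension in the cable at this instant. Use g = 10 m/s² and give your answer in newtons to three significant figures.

65.9 N

Take the radial direction toward the centre of the circle as positive. The component of the weight along the string toward the centre is −mg cos φ (φ measured from the bottom), so Newton's second law along the string gives T − mg cos φ = m v²/r.
cos 98.2° = -0.1426, so T = m(v²/r + g cos φ) = 1.71 × ((7.37)²/1.36 + 10.0 × -0.1426) = 1.71 × (39.94 + (-1.426)) = 1.71 × 38.51 = 65.86 N.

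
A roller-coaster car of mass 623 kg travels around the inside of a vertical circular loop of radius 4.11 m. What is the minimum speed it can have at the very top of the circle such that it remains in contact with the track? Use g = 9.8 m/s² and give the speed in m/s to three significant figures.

6.35 m/s

At the top, both weight mg and N point toward the centre: N + mg = mv²/r.
At minimum speed N → 0, so mg = mv_min²/r ⇒ v_min = √(g r) = √(9.8 × 4.11) = 6.346 m/s.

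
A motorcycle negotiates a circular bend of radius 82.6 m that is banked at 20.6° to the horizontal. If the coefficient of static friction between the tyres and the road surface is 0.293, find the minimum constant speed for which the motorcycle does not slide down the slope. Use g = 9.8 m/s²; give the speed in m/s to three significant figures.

At the minimum speed, friction acts up the slope at its limiting value f = μN. Radially (horizontal, toward centre): N sinθ − μN cosθ = mv²/r. Vertically: N cosθ + μN sinθ = mg.
Dividing: v² = r g (sinθ − μcosθ)/(cosθ + μsinθ).
sinθ − μcosθ = 0.3518 − 0.293×0.9361 = 0.07758; cosθ + μsinθ = 0.9361 + 0.293×0.3518 = 1.039.
v² = 82.6 × 9.8 × 0.07758/1.039 = 60.43 m²/s², so v = 7.774 m/s.

7.77 m/s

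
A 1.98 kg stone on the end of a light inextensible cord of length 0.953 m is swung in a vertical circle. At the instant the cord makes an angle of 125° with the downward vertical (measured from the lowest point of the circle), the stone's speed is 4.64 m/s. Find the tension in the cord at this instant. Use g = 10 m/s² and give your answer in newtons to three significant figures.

33.4 N

Take the radial direction toward the centre of the circle as positive. The component of the weight along the string toward the centre is −mg cos φ (φ measured from the bottom), so Newton's second law along the string gives T − mg cos φ = m v²/r.
cos 125° = -0.5736, so T = m(v²/r + g cos φ) = 1.98 × ((4.64)²/0.953 + 10.0 × -0.5736) = 1.98 × (22.59 + (-5.736)) = 1.98 × 16.86 = 33.37 N.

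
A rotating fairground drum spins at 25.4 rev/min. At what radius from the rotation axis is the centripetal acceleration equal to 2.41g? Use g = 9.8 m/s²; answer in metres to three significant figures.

ω = 25.4 rev/min × 2π/60 = 2.660 rad/s.
a_c = ω²r = 2.41g ⇒ r = 2.41 × 9.8 / (2.660)² = 23.62/7.075 = 3.338 m.

3.34 m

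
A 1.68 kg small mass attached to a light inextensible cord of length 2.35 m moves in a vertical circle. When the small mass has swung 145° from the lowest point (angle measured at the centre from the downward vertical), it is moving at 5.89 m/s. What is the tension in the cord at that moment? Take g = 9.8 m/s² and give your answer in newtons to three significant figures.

Take the radial direction toward the centre of the circle as positive. The component of the weight along the string toward the centre is −mg cos φ (φ measured from the bottom), so Newton's second law along the string gives T − mg cos φ = m v²/r.
cos 145° = -0.8192, so T = m(v²/r + g cos φ) = 1.68 × ((5.89)²/2.35 + 9.8 × -0.8192) = 1.68 × (14.76 + (-8.028)) = 1.68 × 6.735 = 11.31 N.

11.3 N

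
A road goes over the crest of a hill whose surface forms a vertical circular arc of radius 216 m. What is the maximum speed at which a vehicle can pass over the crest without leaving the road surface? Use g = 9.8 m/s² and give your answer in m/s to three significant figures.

At the crest the centre of the circle is below the vehicle, so the net downward (centripetal) force is mg − N = mv²/r.
The vehicle leaves the road when N → 0, giving v_max = √(g r) = √(9.8 × 216) = 46.01 m/s.

46.0 m/s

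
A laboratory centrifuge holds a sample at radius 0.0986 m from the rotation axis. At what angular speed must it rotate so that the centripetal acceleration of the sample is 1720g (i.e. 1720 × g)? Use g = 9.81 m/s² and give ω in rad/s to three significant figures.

Centripetal acceleration a_c = ω²r. Setting ω²r = 1720g:
ω = √(1720g / r) = √(1720 × 9.81 / 0.0986) = √171100 = 413.7 rad/s.

414 rad/s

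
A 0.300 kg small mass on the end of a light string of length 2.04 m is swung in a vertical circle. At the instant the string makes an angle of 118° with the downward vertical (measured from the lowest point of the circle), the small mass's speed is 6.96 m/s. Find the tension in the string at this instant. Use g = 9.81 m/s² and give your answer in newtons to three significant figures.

Take the radial direction toward the centre of the circle as positive. The component of the weight along the string toward the centre is −mg cos φ (φ measured from the bottom), so Newton's second law along the string gives T − mg cos φ = m v²/r.
cos 118° = -0.4695, so T = m(v²/r + g cos φ) = 0.300 × ((6.96)²/2.04 + 9.81 × -0.4695) = 0.300 × (23.75 + (-4.606)) = 0.300 × 19.14 = 5.742 N.

5.74 N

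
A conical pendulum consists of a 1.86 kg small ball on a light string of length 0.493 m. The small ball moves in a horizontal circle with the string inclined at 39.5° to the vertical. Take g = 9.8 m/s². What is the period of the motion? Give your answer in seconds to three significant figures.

1.24 s

r = L sinθ = 0.3136 m. From T sinθ = mω²r and T cosθ = mg: tanθ = ω²r/g, so ω² = g tanθ / r = g/(L cosθ).
ω = √(g/(L cosθ)) = √(9.8/(0.493 × 0.7716)) = √25.76 = 5.076 rad/s.
Period = 2π/ω = 1.238 s.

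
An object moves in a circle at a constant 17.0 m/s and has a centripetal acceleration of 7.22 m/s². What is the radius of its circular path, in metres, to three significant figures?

40.0 m

a_c = v²/r ⇒ r = v²/a_c = (17.0)²/7.22 = 289.0/7.22 = 40.03 m.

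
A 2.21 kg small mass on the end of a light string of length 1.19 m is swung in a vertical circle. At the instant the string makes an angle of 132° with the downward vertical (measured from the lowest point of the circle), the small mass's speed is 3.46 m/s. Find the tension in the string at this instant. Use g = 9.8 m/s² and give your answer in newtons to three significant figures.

Take the radial direction toward the centre of the circle as positive. The component of the weight along the string toward the centre is −mg cos φ (φ measured from the bottom), so Newton's second law along the string gives T − mg cos φ = m v²/r.
cos 132° = -0.6691, so T = m(v²/r + g cos φ) = 2.21 × ((3.46)²/1.19 + 9.8 × -0.6691) = 2.21 × (10.06 + (-6.557)) = 2.21 × 3.503 = 7.741 N.

7.74 N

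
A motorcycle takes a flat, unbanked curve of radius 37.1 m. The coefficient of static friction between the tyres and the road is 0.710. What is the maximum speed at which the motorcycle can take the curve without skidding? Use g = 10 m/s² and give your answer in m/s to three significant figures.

On a flat curve, static friction is the only horizontal force, so it must supply the full centripetal force: μ_s m g = m v²/r.
Mass cancels: v_max = √(μ_s g r) = √(0.710 × 10.0 × 37.1) = √263.4 = 16.23 m/s.

16.2 m/s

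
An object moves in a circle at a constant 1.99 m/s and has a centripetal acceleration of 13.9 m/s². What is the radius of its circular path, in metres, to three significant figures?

a_c = v²/r ⇒ r = v²/a_c = (1.99)²/13.9 = 3.960/13.9 = 0.2849 m.

0.285 m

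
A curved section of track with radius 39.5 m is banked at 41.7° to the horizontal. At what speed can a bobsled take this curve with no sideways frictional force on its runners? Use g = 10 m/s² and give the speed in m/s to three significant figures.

On a frictionless banked curve, N sinθ = mv²/r and N cosθ = mg, so tanθ = v²/(rg).
v = √(r g tanθ) = √(39.5 × 10.0 × tan 41.7°) = √(39.5 × 10.0 × 0.8910) = √351.9 = 18.76 m/s.

18.8 m/s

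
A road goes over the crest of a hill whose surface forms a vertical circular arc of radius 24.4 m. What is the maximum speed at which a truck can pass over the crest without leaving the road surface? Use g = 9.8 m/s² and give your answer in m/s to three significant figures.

At the crest the centre of the circle is below the truck, so the net downward (centripetal) force is mg − N = mv²/r.
The truck leaves the road when N → 0, giving v_max = √(g r) = √(9.8 × 24.4) = 15.46 m/s.

15.5 m/s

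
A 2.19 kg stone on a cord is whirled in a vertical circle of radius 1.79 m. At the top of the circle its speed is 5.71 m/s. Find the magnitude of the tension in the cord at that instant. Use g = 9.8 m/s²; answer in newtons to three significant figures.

At the top, both T and the weight mg point inward (toward the centre), so T + mg = mv²/r.
T = m(v²/r − g) = 2.19 × ((5.71)²/1.79 − 9.8) = 2.19 × (18.21 − 9.8) = 2.19 × 8.415 = 18.43 N.

18.4 N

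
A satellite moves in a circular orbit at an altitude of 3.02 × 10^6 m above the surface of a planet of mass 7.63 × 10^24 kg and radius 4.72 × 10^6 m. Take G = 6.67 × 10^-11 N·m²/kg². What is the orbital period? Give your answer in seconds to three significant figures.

r = R + h = 4.72 × 10^6 + 3.02 × 10^6 = 7.740 × 10^6 m. Gravity provides the centripetal force: G M m / r² = m v² / r ⇒ v = √(GM/r) = 8109 m/s.
T = 2πr/v = 2π × 7.740 × 10^6 / 8109 = 5997 s.

6000 s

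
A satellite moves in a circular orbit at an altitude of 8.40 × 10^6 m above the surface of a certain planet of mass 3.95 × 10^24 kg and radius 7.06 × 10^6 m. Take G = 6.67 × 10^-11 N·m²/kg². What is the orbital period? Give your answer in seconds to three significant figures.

r = R + h = 7.06 × 10^6 + 8.40 × 10^6 = 1.546 × 10^7 m. Gravity provides the centripetal force: G M m / r² = m v² / r ⇒ v = √(GM/r) = 4128 m/s.
T = 2πr/v = 2π × 1.546 × 10^7 / 4128 = 23530 s.

23500 s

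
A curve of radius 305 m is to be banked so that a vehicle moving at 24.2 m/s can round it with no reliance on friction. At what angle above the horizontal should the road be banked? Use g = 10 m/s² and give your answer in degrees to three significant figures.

With no friction, the horizontal component of the normal force provides the centripetal force: N sinθ = mv²/r, while N cosθ = mg vertically.
Dividing: tanθ = v²/(r g) = (24.2)²/(305 × 10.0) = 585.6/3050 = 0.1920.
θ = arctan(0.1920) = 10.87°.

10.9°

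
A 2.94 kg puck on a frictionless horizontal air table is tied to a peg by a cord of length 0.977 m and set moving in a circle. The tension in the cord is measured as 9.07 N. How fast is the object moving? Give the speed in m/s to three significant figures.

T = m v²/r ⇒ v = √(T r / m) = √(9.07 × 0.977 / 2.94) = √3.014 = 1.736 m/s.

1.74 m/s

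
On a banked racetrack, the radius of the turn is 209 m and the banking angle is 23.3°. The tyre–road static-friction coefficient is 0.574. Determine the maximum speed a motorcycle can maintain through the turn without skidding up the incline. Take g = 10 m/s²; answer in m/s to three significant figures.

52.8 m/s

At the maximum speed, friction acts down the slope at its limiting value f = μN. Radially (horizontal, toward centre): N sinθ + μN cosθ = mv²/r. Vertically: N cosθ − μN sinθ = mg.
Dividing: v² = r g (sinθ + μcosθ)/(cosθ − μsinθ).
sinθ + μcosθ = 0.3955 + 0.574×0.9184 = 0.9227; cosθ − μsinθ = 0.9184 − 0.574×0.3955 = 0.6914.
v² = 209 × 10.0 × 0.9227/0.6914 = 2789 m²/s², so v = 52.81 m/s.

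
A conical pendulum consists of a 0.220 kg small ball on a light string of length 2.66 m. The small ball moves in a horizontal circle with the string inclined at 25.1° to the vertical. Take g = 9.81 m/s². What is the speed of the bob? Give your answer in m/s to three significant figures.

2.28 m/s

The radius of the circle is r = L sinθ = 2.66 × sin 25.1° = 1.128 m.
Horizontally T sinθ = mv²/r and vertically T cosθ = mg, so tanθ = v²/(rg).
v = √(r g tanθ) = √(1.128 × 9.81 × 0.4684) = √5.185 = 2.277 m/s.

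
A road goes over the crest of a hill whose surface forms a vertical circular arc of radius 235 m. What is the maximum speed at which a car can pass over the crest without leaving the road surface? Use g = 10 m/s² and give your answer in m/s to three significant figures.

At the crest the centre of the circle is below the car, so the net downward (centripetal) force is mg − N = mv²/r.
The car leaves the road when N → 0, giving v_max = √(g r) = √(10.0 × 235) = 48.48 m/s.

48.5 m/s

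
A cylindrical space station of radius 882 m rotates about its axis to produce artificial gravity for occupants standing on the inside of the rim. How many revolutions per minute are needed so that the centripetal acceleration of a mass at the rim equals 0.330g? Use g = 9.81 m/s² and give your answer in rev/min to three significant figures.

0.579 rev/min

Require ω²r = 0.330g, so ω = √(0.330 × 9.81/882) = 0.06058 rad/s.
In rev/min: ω × 60/(2π) = 0.06058 × 60/(2π) = 0.5785 rev/min.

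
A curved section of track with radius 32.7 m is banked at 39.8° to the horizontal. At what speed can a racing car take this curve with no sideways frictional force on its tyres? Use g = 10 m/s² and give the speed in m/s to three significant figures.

16.5 m/s

On a frictionless banked curve, N sinθ = mv²/r and N cosθ = mg, so tanθ = v²/(rg).
v = √(r g tanθ) = √(32.7 × 10.0 × tan 39.8°) = √(32.7 × 10.0 × 0.8332) = √272.4 = 16.51 m/s.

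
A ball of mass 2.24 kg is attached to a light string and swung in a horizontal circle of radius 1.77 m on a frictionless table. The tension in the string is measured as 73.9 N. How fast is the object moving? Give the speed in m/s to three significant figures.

T = m v²/r ⇒ v = √(T r / m) = √(73.9 × 1.77 / 2.24) = √58.39 = 7.642 m/s.

7.64 m/s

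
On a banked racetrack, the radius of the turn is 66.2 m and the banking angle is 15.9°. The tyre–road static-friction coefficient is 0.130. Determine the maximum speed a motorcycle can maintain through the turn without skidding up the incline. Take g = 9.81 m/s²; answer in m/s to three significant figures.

At the maximum speed, friction acts down the slope at its limiting value f = μN. Radially (horizontal, toward centre): N sinθ + μN cosθ = mv²/r. Vertically: N cosθ − μN sinθ = mg.
Dividing: v² = r g (sinθ + μcosθ)/(cosθ − μsinθ).
sinθ + μcosθ = 0.2740 + 0.130×0.9617 = 0.3990; cosθ − μsinθ = 0.9617 − 0.130×0.2740 = 0.9261.
v² = 66.2 × 9.81 × 0.3990/0.9261 = 279.8 m²/s², so v = 16.73 m/s.

16.7 m/s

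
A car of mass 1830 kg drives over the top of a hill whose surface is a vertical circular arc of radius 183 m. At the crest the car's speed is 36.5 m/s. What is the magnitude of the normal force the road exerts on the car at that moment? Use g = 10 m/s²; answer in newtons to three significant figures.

4980 N

At the crest the centripetal acceleration points downward (toward the centre of the arc), so mg − N = mv²/r.
N = m(g − v²/r) = 1830 × (10.0 − (36.5)²/183) = 1830 × (10.0 − 7.280) = 1830 × 2.720 = 4978 N.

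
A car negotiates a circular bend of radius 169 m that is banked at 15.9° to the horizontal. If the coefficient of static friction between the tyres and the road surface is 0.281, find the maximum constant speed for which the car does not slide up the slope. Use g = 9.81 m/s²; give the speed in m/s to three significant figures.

At the maximum speed, friction acts down the slope at its limiting value f = μN. Radially (horizontal, toward centre): N sinθ + μN cosθ = mv²/r. Vertically: N cosθ − μN sinθ = mg.
Dividing: v² = r g (sinθ + μcosθ)/(cosθ − μsinθ).
sinθ + μcosθ = 0.2740 + 0.281×0.9617 = 0.5442; cosθ − μsinθ = 0.9617 − 0.281×0.2740 = 0.8848.
v² = 169 × 9.81 × 0.5442/0.8848 = 1020 m²/s², so v = 31.93 m/s.

31.9 m/s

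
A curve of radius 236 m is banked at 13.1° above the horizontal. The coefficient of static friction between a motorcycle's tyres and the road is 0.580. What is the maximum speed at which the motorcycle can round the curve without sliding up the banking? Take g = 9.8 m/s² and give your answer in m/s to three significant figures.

46.6 m/s

At the maximum speed, friction acts down the slope at its limiting value f = μN. Radially (horizontal, toward centre): N sinθ + μN cosθ = mv²/r. Vertically: N cosθ − μN sinθ = mg.
Dividing: v² = r g (sinθ + μcosθ)/(cosθ − μsinθ).
sinθ + μcosθ = 0.2267 + 0.580×0.9740 = 0.7916; cosθ − μsinθ = 0.9740 − 0.580×0.2267 = 0.8425.
v² = 236 × 9.8 × 0.7916/0.8425 = 2173 m²/s², so v = 46.61 m/s.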